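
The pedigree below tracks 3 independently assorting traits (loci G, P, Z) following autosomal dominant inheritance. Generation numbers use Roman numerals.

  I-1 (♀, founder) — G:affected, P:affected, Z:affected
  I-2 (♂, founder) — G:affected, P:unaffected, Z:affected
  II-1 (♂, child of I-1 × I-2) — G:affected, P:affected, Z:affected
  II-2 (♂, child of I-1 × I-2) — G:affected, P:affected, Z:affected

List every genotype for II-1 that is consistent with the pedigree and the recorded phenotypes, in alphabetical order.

II-1 ∈ {GG Pp ZZ, GG Pp Zz, Gg Pp ZZ, Gg Pp Zz}

G/I-1 aff ·: Gg|GG
G/I-2 aff ·: Gg|GG
G/II-1 aff I-1×I-2: Gg|GG
G/II-2 aff I-1×I-2: Gg|GG
⇒ G over [I-1,I-2,II-1,II-2]: 13 consistent
P/I-1 aff ·: Pp|PP
P/I-2 un ·: pp
P/II-1 aff I-1×I-2: Pp
P/II-2 aff I-1×I-2: Pp
⇒ P over [I-1,I-2,II-1,II-2]: 2 consistent
Z/I-1 aff ·: Zz|ZZ
Z/I-2 aff ·: Zz|ZZ
Z/II-1 aff I-1×I-2: Zz|ZZ
Z/II-2 aff I-1×I-2: Zz|ZZ
⇒ Z over [I-1,I-2,II-1,II-2]: 13 consistent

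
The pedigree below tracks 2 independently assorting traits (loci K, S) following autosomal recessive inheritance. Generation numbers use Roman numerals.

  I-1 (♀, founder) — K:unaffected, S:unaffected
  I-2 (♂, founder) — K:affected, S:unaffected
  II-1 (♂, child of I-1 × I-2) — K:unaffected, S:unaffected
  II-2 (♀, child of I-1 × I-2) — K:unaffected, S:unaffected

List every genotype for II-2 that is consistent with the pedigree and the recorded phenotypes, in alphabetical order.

II-2 ∈ {Kk SS, Kk Ss}

K/I-1 un ·: KK|Kk
K/I-2 aff ·: kk
K/II-1 un I-1×I-2: Kk
K/II-2 un I-1×I-2: Kk
⇒ K over [I-1,I-2,II-1,II-2]: 2 consistent
S/I-1 un ·: SS|Ss
S/I-2 un ·: SS|Ss
S/II-1 un I-1×I-2: SS|Ss
S/II-2 un I-1×I-2: SS|Ss
⇒ S over [I-1,I-2,II-1,II-2]: 13 consistent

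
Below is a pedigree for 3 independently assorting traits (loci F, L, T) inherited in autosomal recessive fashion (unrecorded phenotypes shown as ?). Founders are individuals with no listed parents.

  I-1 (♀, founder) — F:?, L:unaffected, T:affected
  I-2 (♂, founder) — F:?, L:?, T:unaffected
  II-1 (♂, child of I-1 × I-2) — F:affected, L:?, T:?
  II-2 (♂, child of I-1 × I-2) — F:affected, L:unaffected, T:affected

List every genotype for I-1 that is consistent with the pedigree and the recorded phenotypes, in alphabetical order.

F/I-1 ? ·: Ff|ff
F/I-2 ? ·: Ff|ff
F/II-1 aff I-1×I-2: ff
F/II-2 aff I-1×I-2: ff
⇒ F over [I-1,I-2,II-1,II-2]: 4 consistent
L/I-1 un ·: LL|Ll
L/I-2 ? ·: LL|Ll|ll
L/II-1 ? I-1×I-2: LL|Ll|ll
L/II-2 un I-1×I-2: LL|Ll
⇒ L over [I-1,I-2,II-1,II-2]: 18 consistent
T/I-1 aff ·: tt
T/I-2 un ·: Tt
T/II-1 ? I-1×I-2: Tt|tt
T/II-2 aff I-1×I-2: tt
⇒ T over [I-1,I-2,II-1,II-2]: 2 consistent

I-1 ∈ {Ff LL tt, Ff Ll tt, ff LL tt, ff Ll tt}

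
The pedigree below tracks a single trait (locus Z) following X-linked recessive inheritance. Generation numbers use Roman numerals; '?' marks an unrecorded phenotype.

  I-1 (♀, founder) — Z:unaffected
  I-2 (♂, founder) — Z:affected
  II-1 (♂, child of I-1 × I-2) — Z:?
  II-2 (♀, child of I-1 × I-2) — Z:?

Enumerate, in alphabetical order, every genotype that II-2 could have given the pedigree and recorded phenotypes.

Z/I-1 un ·: X^ZX^Z|X^ZX^z
Z/I-2 aff ·: X^zY
Z/II-1 ? I-1×I-2: X^ZY|X^zY
Z/II-2 ? I-1×I-2: X^ZX^z|X^zX^z
⇒ Z over [I-1,I-2,II-1,II-2]: 5 consistent

II-2 ∈ {X^ZX^z, X^zX^z}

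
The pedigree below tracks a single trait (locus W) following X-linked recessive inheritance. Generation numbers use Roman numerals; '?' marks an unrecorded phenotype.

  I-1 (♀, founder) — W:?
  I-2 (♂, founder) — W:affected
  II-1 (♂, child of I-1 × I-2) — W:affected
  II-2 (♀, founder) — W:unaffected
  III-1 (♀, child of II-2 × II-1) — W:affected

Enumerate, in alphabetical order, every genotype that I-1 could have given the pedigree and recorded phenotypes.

I-1 ∈ {X^WX^w, X^wX^w}

W/I-1 ? ·: X^WX^w|X^wX^w
W/I-2 aff ·: X^wY
W/II-1 aff I-1×I-2: X^wY
W/II-2 un ·: X^WX^w
W/III-1 aff II-2×II-1: X^wX^w
⇒ W over [I-1,I-2,II-1,II-2,III-1]: 2 consistent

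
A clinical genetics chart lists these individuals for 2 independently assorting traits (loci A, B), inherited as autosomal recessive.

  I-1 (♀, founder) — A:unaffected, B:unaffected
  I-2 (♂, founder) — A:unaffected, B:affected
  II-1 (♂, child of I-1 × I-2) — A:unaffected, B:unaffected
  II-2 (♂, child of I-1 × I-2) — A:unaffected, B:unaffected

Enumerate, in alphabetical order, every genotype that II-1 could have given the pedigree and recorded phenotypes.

A/I-1 un ·: AA|Aa
A/I-2 un ·: AA|Aa
A/II-1 un I-1×I-2: AA|Aa
A/II-2 un I-1×I-2: AA|Aa
⇒ A over [I-1,I-2,II-1,II-2]: 13 consistent
B/I-1 un ·: BB|Bb
B/I-2 aff ·: bb
B/II-1 un I-1×I-2: Bb
B/II-2 un I-1×I-2: Bb
⇒ B over [I-1,I-2,II-1,II-2]: 2 consistent

II-1 ∈ {AA Bb, Aa Bb}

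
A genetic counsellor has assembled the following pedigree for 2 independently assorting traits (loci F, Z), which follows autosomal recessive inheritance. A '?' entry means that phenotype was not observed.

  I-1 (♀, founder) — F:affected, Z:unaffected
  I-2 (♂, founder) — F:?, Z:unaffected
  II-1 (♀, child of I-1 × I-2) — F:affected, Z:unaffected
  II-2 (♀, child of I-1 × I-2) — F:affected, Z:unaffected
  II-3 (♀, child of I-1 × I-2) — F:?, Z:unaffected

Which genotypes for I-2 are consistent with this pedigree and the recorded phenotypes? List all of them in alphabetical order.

F/I-1 aff ·: ff
F/I-2 ? ·: Ff|ff
F/II-1 aff I-1×I-2: ff
F/II-2 aff I-1×I-2: ff
F/II-3 ? I-1×I-2: Ff|ff
⇒ F over [I-1,I-2,II-1,II-2,II-3]: 3 consistent
Z/I-1 un ·: ZZ|Zz
Z/I-2 un ·: ZZ|Zz
Z/II-1 un I-1×I-2: ZZ|Zz
Z/II-2 un I-1×I-2: ZZ|Zz
Z/II-3 un I-1×I-2: ZZ|Zz
⇒ Z over [I-1,I-2,II-1,II-2,II-3]: 25 consistent

I-2 ∈ {Ff ZZ, Ff Zz, ff ZZ, ff Zz}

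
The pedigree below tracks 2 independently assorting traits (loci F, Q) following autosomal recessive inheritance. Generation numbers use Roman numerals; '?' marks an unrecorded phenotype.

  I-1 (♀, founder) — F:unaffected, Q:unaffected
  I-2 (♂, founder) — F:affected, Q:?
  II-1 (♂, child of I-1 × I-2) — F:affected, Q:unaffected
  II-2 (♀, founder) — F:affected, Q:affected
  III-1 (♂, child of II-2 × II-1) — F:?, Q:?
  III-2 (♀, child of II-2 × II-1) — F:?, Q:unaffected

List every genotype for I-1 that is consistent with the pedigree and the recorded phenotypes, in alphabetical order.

I-1 ∈ {Ff QQ, Ff Qq}

F/I-1 un ·: Ff
F/I-2 aff ·: ff
F/II-1 aff I-1×I-2: ff
F/II-2 aff ·: ff
F/III-1 ? II-2×II-1: ff
F/III-2 ? II-2×II-1: ff
⇒ F over [I-1,I-2,II-1,II-2,III-1,III-2]: 1 consistent
Q/I-1 un ·: QQ|Qq
Q/I-2 ? ·: QQ|Qq|qq
Q/II-1 un I-1×I-2: QQ|Qq
Q/II-2 aff ·: qq
Q/III-1 ? II-2×II-1: Qq|qq
Q/III-2 un II-2×II-1: Qq
⇒ Q over [I-1,I-2,II-1,II-2,III-1,III-2]: 14 consistent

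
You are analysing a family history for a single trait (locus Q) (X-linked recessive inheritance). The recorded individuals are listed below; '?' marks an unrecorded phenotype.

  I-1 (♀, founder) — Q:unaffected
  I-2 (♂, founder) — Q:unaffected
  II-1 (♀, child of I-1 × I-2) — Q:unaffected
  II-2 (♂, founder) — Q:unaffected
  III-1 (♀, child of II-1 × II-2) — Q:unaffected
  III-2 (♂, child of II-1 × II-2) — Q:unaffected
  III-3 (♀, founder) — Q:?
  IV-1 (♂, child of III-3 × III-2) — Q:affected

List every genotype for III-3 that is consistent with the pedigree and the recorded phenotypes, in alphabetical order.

III-3 ∈ {X^QX^q, X^qX^q}

Q/I-1 un ·: X^QX^Q|X^QX^q
Q/I-2 un ·: X^QY
Q/II-1 un I-1×I-2: X^QX^Q|X^QX^q
Q/II-2 un ·: X^QY
Q/III-1 un II-1×II-2: X^QX^Q|X^QX^q
Q/III-2 un II-1×II-2: X^QY
Q/III-3 ? ·: X^QX^q|X^qX^q
Q/IV-1 aff III-3×III-2: X^qY
⇒ Q over [I-1,I-2,II-1,II-2,III-1,III-2,III-3,IV-1]: 8 consistent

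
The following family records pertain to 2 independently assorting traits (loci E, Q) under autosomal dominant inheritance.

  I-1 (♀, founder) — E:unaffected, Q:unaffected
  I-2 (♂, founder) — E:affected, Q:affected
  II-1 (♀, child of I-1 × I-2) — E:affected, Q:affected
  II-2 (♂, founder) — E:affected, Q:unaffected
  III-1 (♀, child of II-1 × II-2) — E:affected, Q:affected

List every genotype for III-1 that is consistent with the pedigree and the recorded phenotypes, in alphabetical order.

E/I-1 un ·: ee
E/I-2 aff ·: Ee|EE
E/II-1 aff I-1×I-2: Ee
E/II-2 aff ·: Ee|EE
E/III-1 aff II-1×II-2: Ee|EE
⇒ E over [I-1,I-2,II-1,II-2,III-1]: 8 consistent
Q/I-1 un ·: qq
Q/I-2 aff ·: Qq|QQ
Q/II-1 aff I-1×I-2: Qq
Q/II-2 un ·: qq
Q/III-1 aff II-1×II-2: Qq
⇒ Q over [I-1,I-2,II-1,II-2,III-1]: 2 consistent

III-1 ∈ {EE Qq, Ee Qq}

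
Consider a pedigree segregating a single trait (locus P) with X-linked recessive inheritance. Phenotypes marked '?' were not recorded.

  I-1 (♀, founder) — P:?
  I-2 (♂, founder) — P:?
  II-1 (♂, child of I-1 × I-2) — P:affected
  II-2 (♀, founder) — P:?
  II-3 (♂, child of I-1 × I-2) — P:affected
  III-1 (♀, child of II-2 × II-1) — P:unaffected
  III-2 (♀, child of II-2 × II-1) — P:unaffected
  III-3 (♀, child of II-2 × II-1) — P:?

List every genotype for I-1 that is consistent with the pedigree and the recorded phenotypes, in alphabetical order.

I-1 ∈ {X^PX^p, X^pX^p}

P/I-1 ? ·: X^PX^p|X^pX^p
P/I-2 ? ·: X^PY|X^pY
P/II-1 aff I-1×I-2: X^pY
P/II-2 ? ·: X^PX^P|X^PX^p
P/II-3 aff I-1×I-2: X^pY
P/III-1 un II-2×II-1: X^PX^p
P/III-2 un II-2×II-1: X^PX^p
P/III-3 ? II-2×II-1: X^PX^p|X^pX^p
⇒ P over [I-1,I-2,II-1,II-2,II-3,III-1,III-2,III-3]: 12 consistent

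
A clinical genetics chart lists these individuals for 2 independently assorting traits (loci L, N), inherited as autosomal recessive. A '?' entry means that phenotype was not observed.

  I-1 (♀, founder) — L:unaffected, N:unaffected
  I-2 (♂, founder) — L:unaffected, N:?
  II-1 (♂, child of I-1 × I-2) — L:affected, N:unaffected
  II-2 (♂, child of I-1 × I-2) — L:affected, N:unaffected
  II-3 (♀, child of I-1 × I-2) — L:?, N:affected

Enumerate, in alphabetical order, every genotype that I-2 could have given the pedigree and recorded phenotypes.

I-2 ∈ {Ll Nn, Ll nn}

L/I-1 un ·: Ll
L/I-2 un ·: Ll
L/II-1 aff I-1×I-2: ll
L/II-2 aff I-1×I-2: ll
L/II-3 ? I-1×I-2: LL|Ll|ll
⇒ L over [I-1,I-2,II-1,II-2,II-3]: 3 consistent
N/I-1 un ·: Nn
N/I-2 ? ·: Nn|nn
N/II-1 un I-1×I-2: NN|Nn
N/II-2 un I-1×I-2: NN|Nn
N/II-3 aff I-1×I-2: nn
⇒ N over [I-1,I-2,II-1,II-2,II-3]: 5 consistent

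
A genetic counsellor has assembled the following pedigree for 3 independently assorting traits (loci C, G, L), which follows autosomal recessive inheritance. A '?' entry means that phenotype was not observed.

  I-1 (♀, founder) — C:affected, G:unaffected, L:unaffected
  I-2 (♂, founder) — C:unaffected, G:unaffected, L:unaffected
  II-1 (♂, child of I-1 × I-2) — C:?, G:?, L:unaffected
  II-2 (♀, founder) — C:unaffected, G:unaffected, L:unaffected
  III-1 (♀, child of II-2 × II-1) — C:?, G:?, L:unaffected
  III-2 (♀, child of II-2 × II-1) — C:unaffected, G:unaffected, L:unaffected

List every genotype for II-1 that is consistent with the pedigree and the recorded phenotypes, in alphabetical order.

II-1 ∈ {Cc GG LL, Cc GG Ll, Cc Gg LL, Cc Gg Ll, Cc gg LL, Cc gg Ll, cc GG LL, cc GG Ll, cc Gg LL, cc Gg Ll, cc gg LL, cc gg Ll}

C/I-1 aff ·: cc
C/I-2 un ·: CC|Cc
C/II-1 ? I-1×I-2: Cc|cc
C/II-2 un ·: CC|Cc
C/III-1 ? II-2×II-1: CC|Cc|cc
C/III-2 un II-2×II-1: CC|Cc
⇒ C over [I-1,I-2,II-1,II-2,III-1,III-2]: 23 consistent
G/I-1 un ·: GG|Gg
G/I-2 un ·: GG|Gg
G/II-1 ? I-1×I-2: GG|Gg|gg
G/II-2 un ·: GG|Gg
G/III-1 ? II-2×II-1: GG|Gg|gg
G/III-2 un II-2×II-1: GG|Gg
⇒ G over [I-1,I-2,II-1,II-2,III-1,III-2]: 53 consistent
L/I-1 un ·: LL|Ll
L/I-2 un ·: LL|Ll
L/II-1 un I-1×I-2: LL|Ll
L/II-2 un ·: LL|Ll
L/III-1 un II-2×II-1: LL|Ll
L/III-2 un II-2×II-1: LL|Ll
⇒ L over [I-1,I-2,II-1,II-2,III-1,III-2]: 44 consistent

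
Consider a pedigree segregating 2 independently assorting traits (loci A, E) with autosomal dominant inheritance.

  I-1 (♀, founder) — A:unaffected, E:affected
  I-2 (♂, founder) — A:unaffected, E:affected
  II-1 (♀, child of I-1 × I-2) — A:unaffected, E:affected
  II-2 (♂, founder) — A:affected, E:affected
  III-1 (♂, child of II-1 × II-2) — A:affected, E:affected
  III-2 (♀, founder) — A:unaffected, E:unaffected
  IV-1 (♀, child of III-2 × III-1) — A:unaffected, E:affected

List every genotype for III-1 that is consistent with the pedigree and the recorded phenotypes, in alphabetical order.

A/I-1 un ·: aa
A/I-2 un ·: aa
A/II-1 un I-1×I-2: aa
A/II-2 aff ·: Aa|AA
A/III-1 aff II-1×II-2: Aa
A/III-2 un ·: aa
A/IV-1 un III-2×III-1: aa
⇒ A over [I-1,I-2,II-1,II-2,III-1,III-2,IV-1]: 2 consistent
E/I-1 aff ·: Ee|EE
E/I-2 aff ·: Ee|EE
E/II-1 aff I-1×I-2: Ee|EE
E/II-2 aff ·: Ee|EE
E/III-1 aff II-1×II-2: Ee|EE
E/III-2 un ·: ee
E/IV-1 aff III-2×III-1: Ee
⇒ E over [I-1,I-2,II-1,II-2,III-1,III-2,IV-1]: 24 consistent

III-1 ∈ {Aa EE, Aa Ee}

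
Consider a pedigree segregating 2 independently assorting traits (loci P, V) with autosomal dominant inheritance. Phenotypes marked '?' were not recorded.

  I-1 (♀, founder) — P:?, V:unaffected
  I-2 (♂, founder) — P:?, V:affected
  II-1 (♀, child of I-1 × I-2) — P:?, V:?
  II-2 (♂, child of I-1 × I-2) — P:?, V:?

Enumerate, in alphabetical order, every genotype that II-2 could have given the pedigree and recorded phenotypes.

II-2 ∈ {PP Vv, PP vv, Pp Vv, Pp vv, pp Vv, pp vv}

P/I-1 ? ·: pp|Pp|PP
P/I-2 ? ·: pp|Pp|PP
P/II-1 ? I-1×I-2: pp|Pp|PP
P/II-2 ? I-1×I-2: pp|Pp|PP
⇒ P over [I-1,I-2,II-1,II-2]: 29 consistent
V/I-1 un ·: vv
V/I-2 aff ·: Vv|VV
V/II-1 ? I-1×I-2: vv|Vv
V/II-2 ? I-1×I-2: vv|Vv
⇒ V over [I-1,I-2,II-1,II-2]: 5 consistent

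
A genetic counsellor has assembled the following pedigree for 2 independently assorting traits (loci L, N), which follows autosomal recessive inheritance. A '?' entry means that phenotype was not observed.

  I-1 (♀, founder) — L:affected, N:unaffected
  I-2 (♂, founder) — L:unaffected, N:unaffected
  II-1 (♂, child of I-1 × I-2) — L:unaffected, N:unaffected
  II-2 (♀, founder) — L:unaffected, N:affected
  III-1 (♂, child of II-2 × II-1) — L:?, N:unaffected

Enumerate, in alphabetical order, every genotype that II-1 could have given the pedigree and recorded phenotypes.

L/I-1 aff ·: ll
L/I-2 un ·: LL|Ll
L/II-1 un I-1×I-2: Ll
L/II-2 un ·: LL|Ll
L/III-1 ? II-2×II-1: LL|Ll|ll
⇒ L over [I-1,I-2,II-1,II-2,III-1]: 10 consistent
N/I-1 un ·: NN|Nn
N/I-2 un ·: NN|Nn
N/II-1 un I-1×I-2: NN|Nn
N/II-2 aff ·: nn
N/III-1 un II-2×II-1: Nn
⇒ N over [I-1,I-2,II-1,II-2,III-1]: 7 consistent

II-1 ∈ {Ll NN, Ll Nn}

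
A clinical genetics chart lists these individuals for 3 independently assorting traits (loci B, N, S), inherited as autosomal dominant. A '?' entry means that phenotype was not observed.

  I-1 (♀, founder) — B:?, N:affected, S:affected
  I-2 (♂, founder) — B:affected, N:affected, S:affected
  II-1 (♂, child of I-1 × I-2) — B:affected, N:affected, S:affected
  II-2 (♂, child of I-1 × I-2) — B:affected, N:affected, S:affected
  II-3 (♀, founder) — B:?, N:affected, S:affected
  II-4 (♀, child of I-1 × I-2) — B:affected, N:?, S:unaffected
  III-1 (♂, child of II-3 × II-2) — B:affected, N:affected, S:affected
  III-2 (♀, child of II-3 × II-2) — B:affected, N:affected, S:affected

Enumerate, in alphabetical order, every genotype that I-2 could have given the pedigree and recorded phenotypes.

I-2 ∈ {BB NN Ss, BB Nn Ss, Bb NN Ss, Bb Nn Ss}

B/I-1 ? ·: bb|Bb|BB
B/I-2 aff ·: Bb|BB
B/II-1 aff I-1×I-2: Bb|BB
B/II-2 aff I-1×I-2: Bb|BB
B/II-3 ? ·: bb|Bb|BB
B/II-4 aff I-1×I-2: Bb|BB
B/III-1 aff II-3×II-2: Bb|BB
B/III-2 aff II-3×II-2: Bb|BB
⇒ B over [I-1,I-2,II-1,II-2,II-3,II-4,III-1,III-2]: 204 consistent
N/I-1 aff ·: Nn|NN
N/I-2 aff ·: Nn|NN
N/II-1 aff I-1×I-2: Nn|NN
N/II-2 aff I-1×I-2: Nn|NN
N/II-3 aff ·: Nn|NN
N/II-4 ? I-1×I-2: nn|Nn|NN
N/III-1 aff II-3×II-2: Nn|NN
N/III-2 aff II-3×II-2: Nn|NN
⇒ N over [I-1,I-2,II-1,II-2,II-3,II-4,III-1,III-2]: 187 consistent
S/I-1 aff ·: Ss
S/I-2 aff ·: Ss
S/II-1 aff I-1×I-2: Ss|SS
S/II-2 aff I-1×I-2: Ss|SS
S/II-3 aff ·: Ss|SS
S/II-4 un I-1×I-2: ss
S/III-1 aff II-3×II-2: Ss|SS
S/III-2 aff II-3×II-2: Ss|SS
⇒ S over [I-1,I-2,II-1,II-2,II-3,II-4,III-1,III-2]: 26 consistent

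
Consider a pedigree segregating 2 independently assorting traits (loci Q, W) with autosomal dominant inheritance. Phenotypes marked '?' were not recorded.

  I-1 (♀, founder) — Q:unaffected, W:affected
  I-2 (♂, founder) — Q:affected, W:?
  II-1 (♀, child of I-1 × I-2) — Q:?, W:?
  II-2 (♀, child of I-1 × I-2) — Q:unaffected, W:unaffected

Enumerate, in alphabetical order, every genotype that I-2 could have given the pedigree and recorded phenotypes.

I-2 ∈ {Qq Ww, Qq ww}

Q/I-1 un ·: qq
Q/I-2 aff ·: Qq
Q/II-1 ? I-1×I-2: qq|Qq
Q/II-2 un I-1×I-2: qq
⇒ Q over [I-1,I-2,II-1,II-2]: 2 consistent
W/I-1 aff ·: Ww
W/I-2 ? ·: ww|Ww
W/II-1 ? I-1×I-2: ww|Ww|WW
W/II-2 un I-1×I-2: ww
⇒ W over [I-1,I-2,II-1,II-2]: 5 consistent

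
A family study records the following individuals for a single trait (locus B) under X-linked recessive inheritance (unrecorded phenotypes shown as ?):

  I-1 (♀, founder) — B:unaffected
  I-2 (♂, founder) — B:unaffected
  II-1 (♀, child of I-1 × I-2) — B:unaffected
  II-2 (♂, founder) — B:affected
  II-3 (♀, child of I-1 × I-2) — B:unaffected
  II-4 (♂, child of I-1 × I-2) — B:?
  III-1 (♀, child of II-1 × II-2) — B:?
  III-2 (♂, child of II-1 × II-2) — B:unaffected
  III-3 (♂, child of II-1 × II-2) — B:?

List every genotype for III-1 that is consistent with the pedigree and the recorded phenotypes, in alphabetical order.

B/I-1 un ·: X^BX^B|X^BX^b
B/I-2 un ·: X^BY
B/II-1 un I-1×I-2: X^BX^B|X^BX^b
B/II-2 aff ·: X^bY
B/II-3 un I-1×I-2: X^BX^B|X^BX^b
B/II-4 ? I-1×I-2: X^BY|X^bY
B/III-1 ? II-1×II-2: X^BX^b|X^bX^b
B/III-2 un II-1×II-2: X^BY
B/III-3 ? II-1×II-2: X^BY|X^bY
⇒ B over [I-1,I-2,II-1,II-2,II-3,II-4,III-1,III-2,III-3]: 21 consistent

III-1 ∈ {X^BX^b, X^bX^b}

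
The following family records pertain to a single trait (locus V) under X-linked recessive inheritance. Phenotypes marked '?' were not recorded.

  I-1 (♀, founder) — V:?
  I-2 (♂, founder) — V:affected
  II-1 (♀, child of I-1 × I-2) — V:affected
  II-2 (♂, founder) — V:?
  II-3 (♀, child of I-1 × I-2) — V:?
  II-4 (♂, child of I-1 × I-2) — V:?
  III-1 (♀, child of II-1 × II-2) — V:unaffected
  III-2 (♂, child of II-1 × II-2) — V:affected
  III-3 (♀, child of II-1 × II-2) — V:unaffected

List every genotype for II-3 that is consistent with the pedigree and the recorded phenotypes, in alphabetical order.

V/I-1 ? ·: X^VX^v|X^vX^v
V/I-2 aff ·: X^vY
V/II-1 aff I-1×I-2: X^vX^v
V/II-2 ? ·: X^VY
V/II-3 ? I-1×I-2: X^VX^v|X^vX^v
V/II-4 ? I-1×I-2: X^VY|X^vY
V/III-1 un II-1×II-2: X^VX^v
V/III-2 aff II-1×II-2: X^vY
V/III-3 un II-1×II-2: X^VX^v
⇒ V over [I-1,I-2,II-1,II-2,II-3,II-4,III-1,III-2,III-3]: 5 consistent

II-3 ∈ {X^VX^v, X^vX^v}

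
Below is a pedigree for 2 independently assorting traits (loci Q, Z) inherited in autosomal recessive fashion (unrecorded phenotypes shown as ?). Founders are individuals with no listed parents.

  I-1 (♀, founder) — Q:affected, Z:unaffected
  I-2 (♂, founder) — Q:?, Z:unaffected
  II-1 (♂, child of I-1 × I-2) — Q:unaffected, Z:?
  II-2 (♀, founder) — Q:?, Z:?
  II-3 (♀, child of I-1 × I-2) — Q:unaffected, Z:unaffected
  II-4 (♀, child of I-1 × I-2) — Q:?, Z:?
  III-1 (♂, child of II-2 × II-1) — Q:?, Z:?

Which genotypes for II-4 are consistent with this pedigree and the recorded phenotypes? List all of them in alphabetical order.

Q/I-1 aff ·: qq
Q/I-2 ? ·: QQ|Qq
Q/II-1 un I-1×I-2: Qq
Q/II-2 ? ·: QQ|Qq|qq
Q/II-3 un I-1×I-2: Qq
Q/II-4 ? I-1×I-2: Qq|qq
Q/III-1 ? II-2×II-1: QQ|Qq|qq
⇒ Q over [I-1,I-2,II-1,II-2,II-3,II-4,III-1]: 21 consistent
Z/I-1 un ·: ZZ|Zz
Z/I-2 un ·: ZZ|Zz
Z/II-1 ? I-1×I-2: ZZ|Zz|zz
Z/II-2 ? ·: ZZ|Zz|zz
Z/II-3 un I-1×I-2: ZZ|Zz
Z/II-4 ? I-1×I-2: ZZ|Zz|zz
Z/III-1 ? II-2×II-1: ZZ|Zz|zz
⇒ Z over [I-1,I-2,II-1,II-2,II-3,II-4,III-1]: 182 consistent

II-4 ∈ {Qq ZZ, Qq Zz, Qq zz, qq ZZ, qq Zz, qq zz}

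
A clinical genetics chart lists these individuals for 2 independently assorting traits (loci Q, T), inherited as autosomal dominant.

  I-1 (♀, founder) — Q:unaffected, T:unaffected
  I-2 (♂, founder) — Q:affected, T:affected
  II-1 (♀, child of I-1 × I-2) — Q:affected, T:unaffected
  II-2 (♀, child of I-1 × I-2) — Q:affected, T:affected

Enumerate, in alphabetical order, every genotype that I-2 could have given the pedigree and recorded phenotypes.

I-2 ∈ {QQ Tt, Qq Tt}

Q/I-1 un ·: qq
Q/I-2 aff ·: Qq|QQ
Q/II-1 aff I-1×I-2: Qq
Q/II-2 aff I-1×I-2: Qq
⇒ Q over [I-1,I-2,II-1,II-2]: 2 consistent
T/I-1 un ·: tt
T/I-2 aff ·: Tt
T/II-1 un I-1×I-2: tt
T/II-2 aff I-1×I-2: Tt
⇒ T over [I-1,I-2,II-1,II-2]: 1 consistent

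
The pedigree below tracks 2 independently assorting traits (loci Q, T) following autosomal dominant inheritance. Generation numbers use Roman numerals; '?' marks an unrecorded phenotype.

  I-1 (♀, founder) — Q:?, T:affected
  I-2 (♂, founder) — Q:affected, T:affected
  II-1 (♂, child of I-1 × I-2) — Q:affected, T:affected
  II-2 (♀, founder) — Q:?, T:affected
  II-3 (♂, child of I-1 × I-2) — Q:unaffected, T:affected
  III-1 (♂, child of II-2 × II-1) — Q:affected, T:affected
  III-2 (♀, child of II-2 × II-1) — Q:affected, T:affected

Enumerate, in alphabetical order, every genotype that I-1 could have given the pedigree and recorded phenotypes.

Q/I-1 ? ·: qq|Qq
Q/I-2 aff ·: Qq
Q/II-1 aff I-1×I-2: Qq|QQ
Q/II-2 ? ·: qq|Qq|QQ
Q/II-3 un I-1×I-2: qq
Q/III-1 aff II-2×II-1: Qq|QQ
Q/III-2 aff II-2×II-1: Qq|QQ
⇒ Q over [I-1,I-2,II-1,II-2,II-3,III-1,III-2]: 24 consistent
T/I-1 aff ·: Tt|TT
T/I-2 aff ·: Tt|TT
T/II-1 aff I-1×I-2: Tt|TT
T/II-2 aff ·: Tt|TT
T/II-3 aff I-1×I-2: Tt|TT
T/III-1 aff II-2×II-1: Tt|TT
T/III-2 aff II-2×II-1: Tt|TT
⇒ T over [I-1,I-2,II-1,II-2,II-3,III-1,III-2]: 83 consistent

I-1 ∈ {Qq TT, Qq Tt, qq TT, qq Tt}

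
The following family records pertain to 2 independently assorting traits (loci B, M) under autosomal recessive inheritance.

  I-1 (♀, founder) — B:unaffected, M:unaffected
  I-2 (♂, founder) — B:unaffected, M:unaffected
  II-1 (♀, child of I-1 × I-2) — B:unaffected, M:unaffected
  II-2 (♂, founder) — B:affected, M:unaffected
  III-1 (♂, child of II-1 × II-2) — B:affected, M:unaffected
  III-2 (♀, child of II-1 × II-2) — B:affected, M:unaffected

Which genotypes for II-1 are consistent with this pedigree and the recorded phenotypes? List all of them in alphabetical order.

II-1 ∈ {Bb MM, Bb Mm}

B/I-1 un ·: BB|Bb
B/I-2 un ·: BB|Bb
B/II-1 un I-1×I-2: Bb
B/II-2 aff ·: bb
B/III-1 aff II-1×II-2: bb
B/III-2 aff II-1×II-2: bb
⇒ B over [I-1,I-2,II-1,II-2,III-1,III-2]: 3 consistent
M/I-1 un ·: MM|Mm
M/I-2 un ·: MM|Mm
M/II-1 un I-1×I-2: MM|Mm
M/II-2 un ·: MM|Mm
M/III-1 un II-1×II-2: MM|Mm
M/III-2 un II-1×II-2: MM|Mm
⇒ M over [I-1,I-2,II-1,II-2,III-1,III-2]: 44 consistent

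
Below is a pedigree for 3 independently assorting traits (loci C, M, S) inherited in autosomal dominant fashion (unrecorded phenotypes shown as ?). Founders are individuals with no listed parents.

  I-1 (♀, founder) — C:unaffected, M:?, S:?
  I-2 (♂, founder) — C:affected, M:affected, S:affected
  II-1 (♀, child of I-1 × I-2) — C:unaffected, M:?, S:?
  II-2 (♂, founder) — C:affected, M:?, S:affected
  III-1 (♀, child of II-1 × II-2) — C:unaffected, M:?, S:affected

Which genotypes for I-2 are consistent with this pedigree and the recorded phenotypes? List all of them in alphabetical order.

I-2 ∈ {Cc MM SS, Cc MM Ss, Cc Mm SS, Cc Mm Ss}

C/I-1 un ·: cc
C/I-2 aff ·: Cc
C/II-1 un I-1×I-2: cc
C/II-2 aff ·: Cc
C/III-1 un II-1×II-2: cc
⇒ C over [I-1,I-2,II-1,II-2,III-1]: 1 consistent
M/I-1 ? ·: mm|Mm|MM
M/I-2 aff ·: Mm|MM
M/II-1 ? I-1×I-2: mm|Mm|MM
M/II-2 ? ·: mm|Mm|MM
M/III-1 ? II-1×II-2: mm|Mm|MM
⇒ M over [I-1,I-2,II-1,II-2,III-1]: 59 consistent
S/I-1 ? ·: ss|Ss|SS
S/I-2 aff ·: Ss|SS
S/II-1 ? I-1×I-2: ss|Ss|SS
S/II-2 aff ·: Ss|SS
S/III-1 aff II-1×II-2: Ss|SS
⇒ S over [I-1,I-2,II-1,II-2,III-1]: 36 consistent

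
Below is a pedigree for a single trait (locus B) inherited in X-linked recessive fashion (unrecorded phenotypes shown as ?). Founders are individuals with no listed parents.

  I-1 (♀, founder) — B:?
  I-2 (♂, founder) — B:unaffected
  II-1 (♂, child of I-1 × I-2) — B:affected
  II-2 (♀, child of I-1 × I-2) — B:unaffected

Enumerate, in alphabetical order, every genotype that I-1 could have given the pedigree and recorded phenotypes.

B/I-1 ? ·: X^BX^b|X^bX^b
B/I-2 un ·: X^BY
B/II-1 aff I-1×I-2: X^bY
B/II-2 un I-1×I-2: X^BX^B|X^BX^b
⇒ B over [I-1,I-2,II-1,II-2]: 3 consistent

I-1 ∈ {X^BX^b, X^bX^b}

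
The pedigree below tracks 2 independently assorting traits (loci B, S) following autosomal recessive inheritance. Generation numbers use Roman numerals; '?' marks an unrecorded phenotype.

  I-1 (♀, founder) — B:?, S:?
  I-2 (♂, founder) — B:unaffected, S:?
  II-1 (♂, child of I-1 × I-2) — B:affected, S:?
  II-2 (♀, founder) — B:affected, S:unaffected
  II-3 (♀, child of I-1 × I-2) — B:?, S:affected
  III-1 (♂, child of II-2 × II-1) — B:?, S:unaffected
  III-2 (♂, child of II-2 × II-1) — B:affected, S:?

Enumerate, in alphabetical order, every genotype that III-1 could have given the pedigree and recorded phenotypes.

B/I-1 ? ·: Bb|bb
B/I-2 un ·: Bb
B/II-1 aff I-1×I-2: bb
B/II-2 aff ·: bb
B/II-3 ? I-1×I-2: BB|Bb|bb
B/III-1 ? II-2×II-1: bb
B/III-2 aff II-2×II-1: bb
⇒ B over [I-1,I-2,II-1,II-2,II-3,III-1,III-2]: 5 consistent
S/I-1 ? ·: Ss|ss
S/I-2 ? ·: Ss|ss
S/II-1 ? I-1×I-2: SS|Ss|ss
S/II-2 un ·: SS|Ss
S/II-3 aff I-1×I-2: ss
S/III-1 un II-2×II-1: SS|Ss
S/III-2 ? II-2×II-1: SS|Ss|ss
⇒ S over [I-1,I-2,II-1,II-2,II-3,III-1,III-2]: 47 consistent

III-1 ∈ {bb SS, bb Ss}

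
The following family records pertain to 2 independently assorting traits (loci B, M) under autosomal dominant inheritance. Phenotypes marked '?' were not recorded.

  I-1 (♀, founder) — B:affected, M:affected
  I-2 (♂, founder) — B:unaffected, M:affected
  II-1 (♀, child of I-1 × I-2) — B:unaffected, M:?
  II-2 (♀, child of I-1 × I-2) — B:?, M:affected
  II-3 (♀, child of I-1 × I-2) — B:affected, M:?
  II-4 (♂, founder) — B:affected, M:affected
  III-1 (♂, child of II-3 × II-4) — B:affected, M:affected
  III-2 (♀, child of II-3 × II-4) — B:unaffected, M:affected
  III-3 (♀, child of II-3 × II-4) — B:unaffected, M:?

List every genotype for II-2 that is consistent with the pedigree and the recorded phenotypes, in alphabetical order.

II-2 ∈ {Bb MM, Bb Mm, bb MM, bb Mm}

B/I-1 aff ·: Bb
B/I-2 un ·: bb
B/II-1 un I-1×I-2: bb
B/II-2 ? I-1×I-2: bb|Bb
B/II-3 aff I-1×I-2: Bb
B/II-4 aff ·: Bb
B/III-1 aff II-3×II-4: Bb|BB
B/III-2 un II-3×II-4: bb
B/III-3 un II-3×II-4: bb
⇒ B over [I-1,I-2,II-1,II-2,II-3,II-4,III-1,III-2,III-3]: 4 consistent
M/I-1 aff ·: Mm|MM
M/I-2 aff ·: Mm|MM
M/II-1 ? I-1×I-2: mm|Mm|MM
M/II-2 aff I-1×I-2: Mm|MM
M/II-3 ? I-1×I-2: mm|Mm|MM
M/II-4 aff ·: Mm|MM
M/III-1 aff II-3×II-4: Mm|MM
M/III-2 aff II-3×II-4: Mm|MM
M/III-3 ? II-3×II-4: mm|Mm|MM
⇒ M over [I-1,I-2,II-1,II-2,II-3,II-4,III-1,III-2,III-3]: 433 consistent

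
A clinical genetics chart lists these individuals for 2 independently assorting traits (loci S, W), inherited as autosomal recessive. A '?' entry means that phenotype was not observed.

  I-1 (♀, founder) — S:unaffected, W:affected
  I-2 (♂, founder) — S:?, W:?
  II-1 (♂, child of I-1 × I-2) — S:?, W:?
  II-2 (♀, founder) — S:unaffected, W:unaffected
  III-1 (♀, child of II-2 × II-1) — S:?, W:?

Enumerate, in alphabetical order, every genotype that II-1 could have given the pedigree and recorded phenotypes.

II-1 ∈ {SS Ww, SS ww, Ss Ww, Ss ww, ss Ww, ss ww}

S/I-1 un ·: SS|Ss
S/I-2 ? ·: SS|Ss|ss
S/II-1 ? I-1×I-2: SS|Ss|ss
S/II-2 un ·: SS|Ss
S/III-1 ? II-2×II-1: SS|Ss|ss
⇒ S over [I-1,I-2,II-1,II-2,III-1]: 43 consistent
W/I-1 aff ·: ww
W/I-2 ? ·: WW|Ww|ww
W/II-1 ? I-1×I-2: Ww|ww
W/II-2 un ·: WW|Ww
W/III-1 ? II-2×II-1: WW|Ww|ww
⇒ W over [I-1,I-2,II-1,II-2,III-1]: 16 consistent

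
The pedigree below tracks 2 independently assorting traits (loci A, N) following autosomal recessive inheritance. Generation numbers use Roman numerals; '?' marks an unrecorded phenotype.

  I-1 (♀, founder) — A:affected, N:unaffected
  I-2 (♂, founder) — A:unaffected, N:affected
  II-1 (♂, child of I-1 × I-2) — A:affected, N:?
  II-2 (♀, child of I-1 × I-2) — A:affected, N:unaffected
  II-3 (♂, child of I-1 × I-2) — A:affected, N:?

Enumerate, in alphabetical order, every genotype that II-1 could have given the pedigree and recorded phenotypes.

A/I-1 aff ·: aa
A/I-2 un ·: Aa
A/II-1 aff I-1×I-2: aa
A/II-2 aff I-1×I-2: aa
A/II-3 aff I-1×I-2: aa
⇒ A over [I-1,I-2,II-1,II-2,II-3]: 1 consistent
N/I-1 un ·: NN|Nn
N/I-2 aff ·: nn
N/II-1 ? I-1×I-2: Nn|nn
N/II-2 un I-1×I-2: Nn
N/II-3 ? I-1×I-2: Nn|nn
⇒ N over [I-1,I-2,II-1,II-2,II-3]: 5 consistent

II-1 ∈ {aa Nn, aa nn}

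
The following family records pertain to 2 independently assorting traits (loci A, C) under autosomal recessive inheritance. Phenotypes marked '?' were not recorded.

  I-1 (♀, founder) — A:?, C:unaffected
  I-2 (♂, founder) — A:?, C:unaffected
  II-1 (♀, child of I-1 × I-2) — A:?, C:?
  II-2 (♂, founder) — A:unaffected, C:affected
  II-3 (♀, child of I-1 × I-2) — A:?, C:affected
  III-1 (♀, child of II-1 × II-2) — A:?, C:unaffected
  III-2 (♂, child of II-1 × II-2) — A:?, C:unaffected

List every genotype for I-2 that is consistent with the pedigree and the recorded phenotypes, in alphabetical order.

I-2 ∈ {AA Cc, Aa Cc, aa Cc}

A/I-1 ? ·: AA|Aa|aa
A/I-2 ? ·: AA|Aa|aa
A/II-1 ? I-1×I-2: AA|Aa|aa
A/II-2 un ·: AA|Aa
A/II-3 ? I-1×I-2: AA|Aa|aa
A/III-1 ? II-1×II-2: AA|Aa|aa
A/III-2 ? II-1×II-2: AA|Aa|aa
⇒ A over [I-1,I-2,II-1,II-2,II-3,III-1,III-2]: 249 consistent
C/I-1 un ·: Cc
C/I-2 un ·: Cc
C/II-1 ? I-1×I-2: CC|Cc
C/II-2 aff ·: cc
C/II-3 aff I-1×I-2: cc
C/III-1 un II-1×II-2: Cc
C/III-2 un II-1×II-2: Cc
⇒ C over [I-1,I-2,II-1,II-2,II-3,III-1,III-2]: 2 consistent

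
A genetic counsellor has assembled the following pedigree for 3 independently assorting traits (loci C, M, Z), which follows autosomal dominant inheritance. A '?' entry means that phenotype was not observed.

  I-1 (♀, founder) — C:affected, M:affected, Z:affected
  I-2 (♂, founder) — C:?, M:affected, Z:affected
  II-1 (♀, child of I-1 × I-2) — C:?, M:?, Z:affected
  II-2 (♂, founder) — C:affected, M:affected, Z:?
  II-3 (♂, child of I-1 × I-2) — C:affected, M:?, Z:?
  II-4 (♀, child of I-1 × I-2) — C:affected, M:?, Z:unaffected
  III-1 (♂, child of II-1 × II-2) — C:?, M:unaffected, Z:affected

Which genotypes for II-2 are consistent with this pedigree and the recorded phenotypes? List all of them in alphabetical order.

C/I-1 aff ·: Cc|CC
C/I-2 ? ·: cc|Cc|CC
C/II-1 ? I-1×I-2: cc|Cc|CC
C/II-2 aff ·: Cc|CC
C/II-3 aff I-1×I-2: Cc|CC
C/II-4 aff I-1×I-2: Cc|CC
C/III-1 ? II-1×II-2: cc|Cc|CC
⇒ C over [I-1,I-2,II-1,II-2,II-3,II-4,III-1]: 124 consistent
M/I-1 aff ·: Mm|MM
M/I-2 aff ·: Mm|MM
M/II-1 ? I-1×I-2: mm|Mm
M/II-2 aff ·: Mm
M/II-3 ? I-1×I-2: mm|Mm|MM
M/II-4 ? I-1×I-2: mm|Mm|MM
M/III-1 un II-1×II-2: mm
⇒ M over [I-1,I-2,II-1,II-2,II-3,II-4,III-1]: 26 consistent
Z/I-1 aff ·: Zz
Z/I-2 aff ·: Zz
Z/II-1 aff I-1×I-2: Zz|ZZ
Z/II-2 ? ·: zz|Zz|ZZ
Z/II-3 ? I-1×I-2: zz|Zz|ZZ
Z/II-4 un I-1×I-2: zz
Z/III-1 aff II-1×II-2: Zz|ZZ
⇒ Z over [I-1,I-2,II-1,II-2,II-3,II-4,III-1]: 27 consistent

II-2 ∈ {CC Mm ZZ, CC Mm Zz, CC Mm zz, Cc Mm ZZ, Cc Mm Zz, Cc Mm zz}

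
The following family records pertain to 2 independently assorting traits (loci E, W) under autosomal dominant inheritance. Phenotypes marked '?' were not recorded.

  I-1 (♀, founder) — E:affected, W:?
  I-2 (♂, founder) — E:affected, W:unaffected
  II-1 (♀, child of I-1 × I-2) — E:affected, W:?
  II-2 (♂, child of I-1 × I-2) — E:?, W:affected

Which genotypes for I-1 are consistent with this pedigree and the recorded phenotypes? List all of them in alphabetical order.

I-1 ∈ {EE WW, EE Ww, Ee WW, Ee Ww}

E/I-1 aff ·: Ee|EE
E/I-2 aff ·: Ee|EE
E/II-1 aff I-1×I-2: Ee|EE
E/II-2 ? I-1×I-2: ee|Ee|EE
⇒ E over [I-1,I-2,II-1,II-2]: 15 consistent
W/I-1 ? ·: Ww|WW
W/I-2 un ·: ww
W/II-1 ? I-1×I-2: ww|Ww
W/II-2 aff I-1×I-2: Ww
⇒ W over [I-1,I-2,II-1,II-2]: 3 consistent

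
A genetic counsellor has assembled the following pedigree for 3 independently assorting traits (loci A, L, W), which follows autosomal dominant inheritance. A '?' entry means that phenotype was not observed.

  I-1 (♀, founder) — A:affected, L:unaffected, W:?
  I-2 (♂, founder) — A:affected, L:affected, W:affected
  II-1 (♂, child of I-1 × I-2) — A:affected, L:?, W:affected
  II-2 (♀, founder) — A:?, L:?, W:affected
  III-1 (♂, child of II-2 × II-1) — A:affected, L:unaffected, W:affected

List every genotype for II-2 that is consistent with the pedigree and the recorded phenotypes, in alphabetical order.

A/I-1 aff ·: Aa|AA
A/I-2 aff ·: Aa|AA
A/II-1 aff I-1×I-2: Aa|AA
A/II-2 ? ·: aa|Aa|AA
A/III-1 aff II-2×II-1: Aa|AA
⇒ A over [I-1,I-2,II-1,II-2,III-1]: 31 consistent
L/I-1 un ·: ll
L/I-2 aff ·: Ll|LL
L/II-1 ? I-1×I-2: ll|Ll
L/II-2 ? ·: ll|Ll
L/III-1 un II-2×II-1: ll
⇒ L over [I-1,I-2,II-1,II-2,III-1]: 6 consistent
W/I-1 ? ·: ww|Ww|WW
W/I-2 aff ·: Ww|WW
W/II-1 aff I-1×I-2: Ww|WW
W/II-2 aff ·: Ww|WW
W/III-1 aff II-2×II-1: Ww|WW
⇒ W over [I-1,I-2,II-1,II-2,III-1]: 32 consistent

II-2 ∈ {AA Ll WW, AA Ll Ww, AA ll WW, AA ll Ww, Aa Ll WW, Aa Ll Ww, Aa ll WW, Aa ll Ww, aa Ll WW, aa Ll Ww, aa ll WW, aa ll Ww}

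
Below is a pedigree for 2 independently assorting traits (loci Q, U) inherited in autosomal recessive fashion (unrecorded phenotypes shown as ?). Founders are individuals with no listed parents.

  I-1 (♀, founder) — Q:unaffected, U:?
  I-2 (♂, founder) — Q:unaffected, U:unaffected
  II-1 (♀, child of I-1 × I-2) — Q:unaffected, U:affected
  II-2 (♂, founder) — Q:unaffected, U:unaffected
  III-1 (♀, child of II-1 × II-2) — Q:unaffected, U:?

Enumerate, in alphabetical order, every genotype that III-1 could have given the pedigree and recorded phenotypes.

III-1 ∈ {QQ Uu, QQ uu, Qq Uu, Qq uu}

Q/I-1 un ·: QQ|Qq
Q/I-2 un ·: QQ|Qq
Q/II-1 un I-1×I-2: QQ|Qq
Q/II-2 un ·: QQ|Qq
Q/III-1 un II-1×II-2: QQ|Qq
⇒ Q over [I-1,I-2,II-1,II-2,III-1]: 24 consistent
U/I-1 ? ·: Uu|uu
U/I-2 un ·: Uu
U/II-1 aff I-1×I-2: uu
U/II-2 un ·: UU|Uu
U/III-1 ? II-1×II-2: Uu|uu
⇒ U over [I-1,I-2,II-1,II-2,III-1]: 6 consistent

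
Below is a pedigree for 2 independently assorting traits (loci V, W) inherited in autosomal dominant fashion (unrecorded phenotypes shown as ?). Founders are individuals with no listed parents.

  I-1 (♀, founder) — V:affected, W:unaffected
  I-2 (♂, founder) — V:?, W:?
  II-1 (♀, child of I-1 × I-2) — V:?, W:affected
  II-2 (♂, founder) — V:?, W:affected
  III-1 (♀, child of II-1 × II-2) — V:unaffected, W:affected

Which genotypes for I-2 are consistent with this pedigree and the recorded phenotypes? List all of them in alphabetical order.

V/I-1 aff ·: Vv|VV
V/I-2 ? ·: vv|Vv|VV
V/II-1 ? I-1×I-2: vv|Vv
V/II-2 ? ·: vv|Vv
V/III-1 un II-1×II-2: vv
⇒ V over [I-1,I-2,II-1,II-2,III-1]: 14 consistent
W/I-1 un ·: ww
W/I-2 ? ·: Ww|WW
W/II-1 aff I-1×I-2: Ww
W/II-2 aff ·: Ww|WW
W/III-1 aff II-1×II-2: Ww|WW
⇒ W over [I-1,I-2,II-1,II-2,III-1]: 8 consistent

I-2 ∈ {VV WW, VV Ww, Vv WW, Vv Ww, vv WW, vv Ww}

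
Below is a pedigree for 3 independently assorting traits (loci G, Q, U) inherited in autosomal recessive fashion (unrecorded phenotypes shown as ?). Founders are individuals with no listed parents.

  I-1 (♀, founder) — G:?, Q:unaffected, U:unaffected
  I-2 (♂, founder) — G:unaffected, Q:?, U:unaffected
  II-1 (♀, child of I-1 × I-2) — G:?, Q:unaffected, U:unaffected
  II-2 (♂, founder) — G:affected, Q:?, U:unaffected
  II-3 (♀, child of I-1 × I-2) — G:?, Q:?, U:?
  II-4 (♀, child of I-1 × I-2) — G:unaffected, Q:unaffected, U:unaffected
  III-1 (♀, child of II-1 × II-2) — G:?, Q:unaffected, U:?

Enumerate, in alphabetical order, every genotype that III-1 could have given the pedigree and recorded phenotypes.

III-1 ∈ {Gg QQ UU, Gg QQ Uu, Gg QQ uu, Gg Qq UU, Gg Qq Uu, Gg Qq uu, gg QQ UU, gg QQ Uu, gg QQ uu, gg Qq UU, gg Qq Uu, gg Qq uu}

G/I-1 ? ·: GG|Gg|gg
G/I-2 un ·: GG|Gg
G/II-1 ? I-1×I-2: GG|Gg|gg
G/II-2 aff ·: gg
G/II-3 ? I-1×I-2: GG|Gg|gg
G/II-4 un I-1×I-2: GG|Gg
G/III-1 ? II-1×II-2: Gg|gg
⇒ G over [I-1,I-2,II-1,II-2,II-3,II-4,III-1]: 57 consistent
Q/I-1 un ·: QQ|Qq
Q/I-2 ? ·: QQ|Qq|qq
Q/II-1 un I-1×I-2: QQ|Qq
Q/II-2 ? ·: QQ|Qq|qq
Q/II-3 ? I-1×I-2: QQ|Qq|qq
Q/II-4 un I-1×I-2: QQ|Qq
Q/III-1 un II-1×II-2: QQ|Qq
⇒ Q over [I-1,I-2,II-1,II-2,II-3,II-4,III-1]: 145 consistent
U/I-1 un ·: UU|Uu
U/I-2 un ·: UU|Uu
U/II-1 un I-1×I-2: UU|Uu
U/II-2 un ·: UU|Uu
U/II-3 ? I-1×I-2: UU|Uu|uu
U/II-4 un I-1×I-2: UU|Uu
U/III-1 ? II-1×II-2: UU|Uu|uu
⇒ U over [I-1,I-2,II-1,II-2,II-3,II-4,III-1]: 115 consistent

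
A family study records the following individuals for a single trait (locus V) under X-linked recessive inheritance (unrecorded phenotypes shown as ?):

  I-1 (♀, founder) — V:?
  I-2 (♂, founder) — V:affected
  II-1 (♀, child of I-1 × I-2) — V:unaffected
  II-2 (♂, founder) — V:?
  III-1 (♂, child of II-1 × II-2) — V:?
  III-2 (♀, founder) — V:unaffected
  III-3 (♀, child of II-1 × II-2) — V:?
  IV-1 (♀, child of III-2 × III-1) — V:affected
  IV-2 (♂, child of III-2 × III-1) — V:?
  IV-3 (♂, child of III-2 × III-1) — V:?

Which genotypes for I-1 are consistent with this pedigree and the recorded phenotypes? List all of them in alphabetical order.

I-1 ∈ {X^VX^V, X^VX^v}

V/I-1 ? ·: X^VX^V|X^VX^v
V/I-2 aff ·: X^vY
V/II-1 un I-1×I-2: X^VX^v
V/II-2 ? ·: X^VY|X^vY
V/III-1 ? II-1×II-2: X^vY
V/III-2 un ·: X^VX^v
V/III-3 ? II-1×II-2: X^VX^V|X^VX^v|X^vX^v
V/IV-1 aff III-2×III-1: X^vX^v
V/IV-2 ? III-2×III-1: X^VY|X^vY
V/IV-3 ? III-2×III-1: X^VY|X^vY
⇒ V over [I-1,I-2,II-1,II-2,III-1,III-2,III-3,IV-1,IV-2,IV-3]: 32 consistent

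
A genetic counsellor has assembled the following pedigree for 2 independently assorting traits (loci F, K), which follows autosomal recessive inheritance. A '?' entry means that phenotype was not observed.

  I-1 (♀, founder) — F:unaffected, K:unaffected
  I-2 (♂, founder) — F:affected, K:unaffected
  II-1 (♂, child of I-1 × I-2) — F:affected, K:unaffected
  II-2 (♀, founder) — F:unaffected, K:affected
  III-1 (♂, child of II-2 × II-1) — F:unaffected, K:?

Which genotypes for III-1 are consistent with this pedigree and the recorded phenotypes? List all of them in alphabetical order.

III-1 ∈ {Ff Kk, Ff kk}

F/I-1 un ·: Ff
F/I-2 aff ·: ff
F/II-1 aff I-1×I-2: ff
F/II-2 un ·: FF|Ff
F/III-1 un II-2×II-1: Ff
⇒ F over [I-1,I-2,II-1,II-2,III-1]: 2 consistent
K/I-1 un ·: KK|Kk
K/I-2 un ·: KK|Kk
K/II-1 un I-1×I-2: KK|Kk
K/II-2 aff ·: kk
K/III-1 ? II-2×II-1: Kk|kk
⇒ K over [I-1,I-2,II-1,II-2,III-1]: 10 consistent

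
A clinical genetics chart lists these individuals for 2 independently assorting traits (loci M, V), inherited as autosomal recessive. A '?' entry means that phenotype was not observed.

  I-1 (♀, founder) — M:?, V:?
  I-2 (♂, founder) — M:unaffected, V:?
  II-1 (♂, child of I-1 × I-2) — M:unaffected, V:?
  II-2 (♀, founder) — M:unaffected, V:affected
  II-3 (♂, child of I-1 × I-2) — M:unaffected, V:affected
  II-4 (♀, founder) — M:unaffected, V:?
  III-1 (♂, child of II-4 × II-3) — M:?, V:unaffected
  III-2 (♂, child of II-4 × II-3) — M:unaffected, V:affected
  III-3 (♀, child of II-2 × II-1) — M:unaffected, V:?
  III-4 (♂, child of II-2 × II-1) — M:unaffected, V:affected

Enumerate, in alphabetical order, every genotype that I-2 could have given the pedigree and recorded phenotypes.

I-2 ∈ {MM Vv, MM vv, Mm Vv, Mm vv}

M/I-1 ? ·: MM|Mm|mm
M/I-2 un ·: MM|Mm
M/II-1 un I-1×I-2: MM|Mm
M/II-2 un ·: MM|Mm
M/II-3 un I-1×I-2: MM|Mm
M/II-4 un ·: MM|Mm
M/III-1 ? II-4×II-3: MM|Mm|mm
M/III-2 un II-4×II-3: MM|Mm
M/III-3 un II-2×II-1: MM|Mm
M/III-4 un II-2×II-1: MM|Mm
⇒ M over [I-1,I-2,II-1,II-2,II-3,II-4,III-1,III-2,III-3,III-4]: 770 consistent
V/I-1 ? ·: Vv|vv
V/I-2 ? ·: Vv|vv
V/II-1 ? I-1×I-2: Vv|vv
V/II-2 aff ·: vv
V/II-3 aff I-1×I-2: vv
V/II-4 ? ·: Vv
V/III-1 un II-4×II-3: Vv
V/III-2 aff II-4×II-3: vv
V/III-3 ? II-2×II-1: Vv|vv
V/III-4 aff II-2×II-1: vv
⇒ V over [I-1,I-2,II-1,II-2,II-3,II-4,III-1,III-2,III-3,III-4]: 10 consistent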